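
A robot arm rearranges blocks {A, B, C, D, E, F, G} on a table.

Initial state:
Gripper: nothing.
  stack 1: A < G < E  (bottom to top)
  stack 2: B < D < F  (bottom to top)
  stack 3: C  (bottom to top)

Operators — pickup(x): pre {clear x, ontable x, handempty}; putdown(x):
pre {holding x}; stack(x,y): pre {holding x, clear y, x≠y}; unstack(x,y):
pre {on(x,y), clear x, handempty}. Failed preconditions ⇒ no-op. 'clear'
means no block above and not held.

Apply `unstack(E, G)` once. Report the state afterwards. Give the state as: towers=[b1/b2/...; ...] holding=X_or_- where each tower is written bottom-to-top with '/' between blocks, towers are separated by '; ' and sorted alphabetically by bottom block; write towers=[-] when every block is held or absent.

before: towers=[A/G/E; B/D/F; C] holding=-
pre[unstack(E, G)]: on(E,G) ✓, clear(E) ✓, handempty ✓
all met → apply unstack(E, G)
after:  towers=[A/G; B/D/F; C] holding=E

towers=[A/G; B/D/F; C] holding=E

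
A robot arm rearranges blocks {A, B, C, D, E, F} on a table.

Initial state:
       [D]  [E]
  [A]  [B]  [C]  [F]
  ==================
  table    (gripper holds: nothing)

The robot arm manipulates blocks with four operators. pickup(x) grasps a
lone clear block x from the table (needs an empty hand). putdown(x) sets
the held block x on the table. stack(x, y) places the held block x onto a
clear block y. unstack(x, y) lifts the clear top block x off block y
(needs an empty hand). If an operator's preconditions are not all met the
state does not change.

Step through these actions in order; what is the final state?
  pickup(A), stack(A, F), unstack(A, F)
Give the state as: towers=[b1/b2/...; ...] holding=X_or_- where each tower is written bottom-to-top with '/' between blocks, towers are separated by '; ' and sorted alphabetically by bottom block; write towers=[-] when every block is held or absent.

towers=[B/D; C/E; F] holding=A

step 1 (pickup(A)): towers=[B/D; C/E; F] holding=A
step 2 (stack(A, F)): towers=[B/D; C/E; F/A] holding=-
step 3 (unstack(A, F)): towers=[B/D; C/E; F] holding=A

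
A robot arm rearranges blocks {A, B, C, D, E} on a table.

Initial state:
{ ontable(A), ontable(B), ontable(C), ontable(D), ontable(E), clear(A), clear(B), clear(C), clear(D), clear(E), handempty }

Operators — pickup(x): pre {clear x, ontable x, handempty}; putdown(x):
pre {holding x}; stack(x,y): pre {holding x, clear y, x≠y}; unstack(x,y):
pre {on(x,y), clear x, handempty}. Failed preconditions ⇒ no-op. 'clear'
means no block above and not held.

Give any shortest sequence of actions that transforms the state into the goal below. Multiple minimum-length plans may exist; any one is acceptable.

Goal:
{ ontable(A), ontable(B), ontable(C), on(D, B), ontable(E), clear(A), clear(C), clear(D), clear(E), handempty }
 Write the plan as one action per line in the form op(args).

step 1 (pickup(D)): towers=[A; B; C; E] holding=D
step 2 (stack(D, B)): towers=[A; B/D; C; E] holding=-
goal check: towers=[A; B/D; C; E] holding=- — reached (length 2, optimal by BFS)

pickup(D)
stack(D, B)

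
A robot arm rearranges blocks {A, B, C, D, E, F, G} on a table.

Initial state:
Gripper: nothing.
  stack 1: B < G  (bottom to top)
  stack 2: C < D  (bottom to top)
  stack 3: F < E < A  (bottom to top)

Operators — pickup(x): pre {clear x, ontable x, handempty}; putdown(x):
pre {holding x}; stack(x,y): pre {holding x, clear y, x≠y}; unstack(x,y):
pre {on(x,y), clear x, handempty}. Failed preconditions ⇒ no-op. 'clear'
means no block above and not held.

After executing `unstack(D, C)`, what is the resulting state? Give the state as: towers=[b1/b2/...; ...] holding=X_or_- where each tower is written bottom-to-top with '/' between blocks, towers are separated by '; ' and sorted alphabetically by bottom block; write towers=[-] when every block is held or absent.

before: towers=[B/G; C/D; F/E/A] holding=-
pre[unstack(D, C)]: on(D,C) ok, clear(D) ok, handempty ok
all met → apply unstack(D, C)
after:  towers=[B/G; C; F/E/A] holding=D

towers=[B/G; C; F/E/A] holding=D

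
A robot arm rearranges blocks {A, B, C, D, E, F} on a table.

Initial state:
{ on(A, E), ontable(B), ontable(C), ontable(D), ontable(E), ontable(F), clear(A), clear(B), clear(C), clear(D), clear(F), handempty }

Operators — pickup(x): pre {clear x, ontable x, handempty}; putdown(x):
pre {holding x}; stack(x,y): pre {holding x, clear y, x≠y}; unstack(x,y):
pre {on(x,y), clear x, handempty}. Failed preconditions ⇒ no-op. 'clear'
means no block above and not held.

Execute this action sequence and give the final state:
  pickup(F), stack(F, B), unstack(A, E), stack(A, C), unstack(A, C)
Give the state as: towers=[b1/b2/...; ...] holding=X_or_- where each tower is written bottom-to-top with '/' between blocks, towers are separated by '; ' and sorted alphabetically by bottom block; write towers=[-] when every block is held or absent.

step 1 (pickup(F)): towers=[B; C; D; E/A] holding=F
step 2 (stack(F, B)): towers=[B/F; C; D; E/A] holding=-
step 3 (unstack(A, E)): towers=[B/F; C; D; E] holding=A
step 4 (stack(A, C)): towers=[B/F; C/A; D; E] holding=-
step 5 (unstack(A, C)): towers=[B/F; C; D; E] holding=A

towers=[B/F; C; D; E] holding=A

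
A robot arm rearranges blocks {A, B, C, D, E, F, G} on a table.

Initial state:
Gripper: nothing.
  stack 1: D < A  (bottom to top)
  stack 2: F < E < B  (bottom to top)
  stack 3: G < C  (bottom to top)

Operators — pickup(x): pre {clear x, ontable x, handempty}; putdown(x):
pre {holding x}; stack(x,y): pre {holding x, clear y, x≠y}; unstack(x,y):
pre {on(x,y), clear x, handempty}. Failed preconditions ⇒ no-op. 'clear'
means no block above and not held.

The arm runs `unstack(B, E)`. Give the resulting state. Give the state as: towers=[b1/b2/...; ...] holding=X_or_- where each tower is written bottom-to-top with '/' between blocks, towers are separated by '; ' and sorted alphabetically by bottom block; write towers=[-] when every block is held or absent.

before: towers=[D/A; F/E/B; G/C] holding=-
pre[unstack(B, E)]: on(B,E) yes, clear(B) yes, handempty yes
all met → apply unstack(B, E)
after:  towers=[D/A; F/E; G/C] holding=B

towers=[D/A; F/E; G/C] holding=B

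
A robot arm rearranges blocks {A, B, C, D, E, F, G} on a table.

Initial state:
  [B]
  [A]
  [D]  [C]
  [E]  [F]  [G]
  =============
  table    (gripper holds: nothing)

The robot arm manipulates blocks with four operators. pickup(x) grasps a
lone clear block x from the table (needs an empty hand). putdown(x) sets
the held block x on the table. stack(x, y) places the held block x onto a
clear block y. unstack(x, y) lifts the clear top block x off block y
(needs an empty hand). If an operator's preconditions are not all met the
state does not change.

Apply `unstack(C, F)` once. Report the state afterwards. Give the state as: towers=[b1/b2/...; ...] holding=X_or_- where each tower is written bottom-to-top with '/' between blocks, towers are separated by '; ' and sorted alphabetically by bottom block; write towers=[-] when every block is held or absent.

towers=[E/D/A/B; F; G] holding=C

before: towers=[E/D/A/B; F/C; G] holding=-
pre[unstack(C, F)]: on(C,F) yes, clear(C) yes, handempty yes
all met → apply unstack(C, F)
after:  towers=[E/D/A/B; F; G] holding=C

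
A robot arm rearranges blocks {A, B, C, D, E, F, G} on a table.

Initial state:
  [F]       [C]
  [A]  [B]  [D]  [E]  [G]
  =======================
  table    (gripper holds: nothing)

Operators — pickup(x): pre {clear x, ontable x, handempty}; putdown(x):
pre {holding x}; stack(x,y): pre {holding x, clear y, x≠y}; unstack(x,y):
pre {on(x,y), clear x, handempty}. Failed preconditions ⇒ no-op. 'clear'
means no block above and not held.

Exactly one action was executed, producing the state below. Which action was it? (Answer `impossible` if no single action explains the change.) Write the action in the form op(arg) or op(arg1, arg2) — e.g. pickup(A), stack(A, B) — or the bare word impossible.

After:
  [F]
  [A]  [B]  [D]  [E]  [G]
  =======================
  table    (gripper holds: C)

unstack(C, D)

target: towers=[A/F; B; D; E; G] holding=C
         pickup(B) → towers=[A/F; D/C; E; G] holding=B
     unstack(F, A) → towers=[A; B; D/C; E; G] holding=F
         pickup(G) → towers=[A/F; B; D/C; E] holding=G
         pickup(E) → towers=[A/F; B; D/C; G] holding=E
     unstack(C, D) → towers=[A/F; B; D; E; G] holding=C  ← match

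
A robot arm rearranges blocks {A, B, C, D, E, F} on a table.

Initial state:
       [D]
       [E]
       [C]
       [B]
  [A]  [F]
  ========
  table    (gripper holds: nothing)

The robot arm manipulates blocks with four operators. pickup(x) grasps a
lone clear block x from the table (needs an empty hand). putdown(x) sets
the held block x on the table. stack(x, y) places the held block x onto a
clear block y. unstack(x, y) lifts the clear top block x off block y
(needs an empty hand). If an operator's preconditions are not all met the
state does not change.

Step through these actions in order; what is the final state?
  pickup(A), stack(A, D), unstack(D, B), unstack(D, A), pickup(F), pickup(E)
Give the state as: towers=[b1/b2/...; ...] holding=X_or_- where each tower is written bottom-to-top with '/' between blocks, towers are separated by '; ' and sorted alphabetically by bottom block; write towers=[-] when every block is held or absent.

step 1 (pickup(A)): towers=[F/B/C/E/D] holding=A
step 2 (stack(A, D)): towers=[F/B/C/E/D/A] holding=-
step 3 (unstack(D, B)) [no-op]: towers=[F/B/C/E/D/A] holding=-
step 4 (unstack(D, A)) [no-op]: towers=[F/B/C/E/D/A] holding=-
step 5 (pickup(F)) [no-op]: towers=[F/B/C/E/D/A] holding=-
step 6 (pickup(E)) [no-op]: towers=[F/B/C/E/D/A] holding=-

towers=[F/B/C/E/D/A] holding=-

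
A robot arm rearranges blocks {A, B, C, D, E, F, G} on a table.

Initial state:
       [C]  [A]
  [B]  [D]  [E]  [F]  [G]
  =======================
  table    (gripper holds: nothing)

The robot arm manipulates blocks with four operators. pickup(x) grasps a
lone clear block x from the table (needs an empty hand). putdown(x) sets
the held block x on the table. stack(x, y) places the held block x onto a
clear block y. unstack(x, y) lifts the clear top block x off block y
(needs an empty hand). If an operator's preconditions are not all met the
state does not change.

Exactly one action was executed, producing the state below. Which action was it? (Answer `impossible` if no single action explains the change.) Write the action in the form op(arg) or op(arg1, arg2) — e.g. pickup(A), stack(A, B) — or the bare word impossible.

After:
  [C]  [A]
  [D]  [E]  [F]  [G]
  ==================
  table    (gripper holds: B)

target: towers=[D/C; E/A; F; G] holding=B
         pickup(B) → towers=[D/C; E/A; F; G] holding=B  ← match
         pickup(F) → towers=[B; D/C; E/A; G] holding=F
         pickup(G) → towers=[B; D/C; E/A; F] holding=G
     unstack(A, E) → towers=[B; D/C; E; F; G] holding=A
     unstack(C, D) → towers=[B; D; E/A; F; G] holding=C

pickup(B)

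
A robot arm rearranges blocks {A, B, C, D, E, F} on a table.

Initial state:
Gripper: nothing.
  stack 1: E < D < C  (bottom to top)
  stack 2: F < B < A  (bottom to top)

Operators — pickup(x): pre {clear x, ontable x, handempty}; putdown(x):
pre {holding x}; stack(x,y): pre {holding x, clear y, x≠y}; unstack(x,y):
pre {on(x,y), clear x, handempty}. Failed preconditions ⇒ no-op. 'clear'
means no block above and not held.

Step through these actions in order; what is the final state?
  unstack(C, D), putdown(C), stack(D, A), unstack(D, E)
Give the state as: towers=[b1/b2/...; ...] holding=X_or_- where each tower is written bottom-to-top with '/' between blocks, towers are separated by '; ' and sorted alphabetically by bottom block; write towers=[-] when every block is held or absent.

step 1 (unstack(C, D)): towers=[E/D; F/B/A] holding=C
step 2 (putdown(C)): towers=[C; E/D; F/B/A] holding=-
step 3 (stack(D, A)) [no-op]: towers=[C; E/D; F/B/A] holding=-
step 4 (unstack(D, E)): towers=[C; E; F/B/A] holding=D

towers=[C; E; F/B/A] holding=D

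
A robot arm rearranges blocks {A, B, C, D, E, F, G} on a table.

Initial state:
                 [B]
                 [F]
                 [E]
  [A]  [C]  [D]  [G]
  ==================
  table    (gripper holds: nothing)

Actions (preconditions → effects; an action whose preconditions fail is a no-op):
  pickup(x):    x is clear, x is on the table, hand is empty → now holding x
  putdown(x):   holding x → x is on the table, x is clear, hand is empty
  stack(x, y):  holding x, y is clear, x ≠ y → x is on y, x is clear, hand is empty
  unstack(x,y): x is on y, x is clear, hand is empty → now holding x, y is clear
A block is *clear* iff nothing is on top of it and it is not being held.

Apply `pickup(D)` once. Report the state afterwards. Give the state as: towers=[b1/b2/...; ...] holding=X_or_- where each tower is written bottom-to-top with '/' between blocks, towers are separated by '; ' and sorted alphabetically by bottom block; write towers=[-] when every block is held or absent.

towers=[A; C; G/E/F/B] holding=D

before: towers=[A; C; D; G/E/F/B] holding=-
pre[pickup(D)]: clear(D) ok, ontable(D) ok, handempty ok
all met → apply pickup(D)
after:  towers=[A; C; G/E/F/B] holding=D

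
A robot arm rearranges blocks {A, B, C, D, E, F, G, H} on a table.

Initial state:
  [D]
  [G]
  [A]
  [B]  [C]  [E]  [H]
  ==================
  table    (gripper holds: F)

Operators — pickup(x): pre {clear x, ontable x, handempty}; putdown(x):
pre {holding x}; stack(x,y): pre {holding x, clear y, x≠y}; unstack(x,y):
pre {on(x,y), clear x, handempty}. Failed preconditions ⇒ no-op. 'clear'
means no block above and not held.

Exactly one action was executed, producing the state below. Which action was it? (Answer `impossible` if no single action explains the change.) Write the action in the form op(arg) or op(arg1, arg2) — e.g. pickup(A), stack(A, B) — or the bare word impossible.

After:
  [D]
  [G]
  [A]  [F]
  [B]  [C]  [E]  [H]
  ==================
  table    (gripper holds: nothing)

target: towers=[B/A/G/D; C/F; E; H] holding=-
        putdown(F) → towers=[B/A/G/D; C; E; F; H] holding=-
       stack(F, E) → towers=[B/A/G/D; C; E/F; H] holding=-
       stack(F, H) → towers=[B/A/G/D; C; E; H/F] holding=-
       stack(F, D) → towers=[B/A/G/D/F; C; E; H] holding=-
       stack(F, C) → towers=[B/A/G/D; C/F; E; H] holding=-  ← match

stack(F, C)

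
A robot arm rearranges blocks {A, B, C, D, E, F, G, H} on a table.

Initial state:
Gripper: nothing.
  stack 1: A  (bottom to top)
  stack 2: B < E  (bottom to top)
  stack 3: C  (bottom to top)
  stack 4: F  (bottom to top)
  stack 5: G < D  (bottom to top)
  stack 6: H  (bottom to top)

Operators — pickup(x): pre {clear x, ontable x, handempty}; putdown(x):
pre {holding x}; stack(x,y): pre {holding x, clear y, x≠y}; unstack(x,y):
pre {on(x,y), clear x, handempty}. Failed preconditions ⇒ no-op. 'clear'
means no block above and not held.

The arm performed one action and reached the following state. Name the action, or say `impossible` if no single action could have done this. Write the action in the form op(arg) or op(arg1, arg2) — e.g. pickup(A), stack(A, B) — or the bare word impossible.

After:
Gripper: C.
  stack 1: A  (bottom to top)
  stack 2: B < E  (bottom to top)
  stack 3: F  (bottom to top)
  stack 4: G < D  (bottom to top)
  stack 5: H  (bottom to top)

pickup(C)

target: towers=[A; B/E; F; G/D; H] holding=C
         pickup(A) → towers=[B/E; C; F; G/D; H] holding=A
     unstack(E, B) → towers=[A; B; C; F; G/D; H] holding=E
         pickup(H) → towers=[A; B/E; C; F; G/D] holding=H
         pickup(F) → towers=[A; B/E; C; G/D; H] holding=F
     unstack(D, G) → towers=[A; B/E; C; F; G; H] holding=D
         pickup(C) → towers=[A; B/E; F; G/D; H] holding=C  ← match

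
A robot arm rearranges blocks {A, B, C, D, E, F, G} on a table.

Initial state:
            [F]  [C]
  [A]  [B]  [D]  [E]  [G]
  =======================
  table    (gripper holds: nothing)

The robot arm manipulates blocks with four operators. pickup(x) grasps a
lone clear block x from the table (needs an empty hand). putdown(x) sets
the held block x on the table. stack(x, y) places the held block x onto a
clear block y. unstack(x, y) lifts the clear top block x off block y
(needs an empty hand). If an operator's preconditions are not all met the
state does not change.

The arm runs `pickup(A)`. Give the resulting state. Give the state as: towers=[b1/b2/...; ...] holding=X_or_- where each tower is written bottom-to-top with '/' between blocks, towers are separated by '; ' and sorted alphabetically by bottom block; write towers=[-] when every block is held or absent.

towers=[B; D/F; E/C; G] holding=A

before: towers=[A; B; D/F; E/C; G] holding=-
pre[pickup(A)]: clear(A) ok, ontable(A) ok, handempty ok
all met → apply pickup(A)
after:  towers=[B; D/F; E/C; G] holding=A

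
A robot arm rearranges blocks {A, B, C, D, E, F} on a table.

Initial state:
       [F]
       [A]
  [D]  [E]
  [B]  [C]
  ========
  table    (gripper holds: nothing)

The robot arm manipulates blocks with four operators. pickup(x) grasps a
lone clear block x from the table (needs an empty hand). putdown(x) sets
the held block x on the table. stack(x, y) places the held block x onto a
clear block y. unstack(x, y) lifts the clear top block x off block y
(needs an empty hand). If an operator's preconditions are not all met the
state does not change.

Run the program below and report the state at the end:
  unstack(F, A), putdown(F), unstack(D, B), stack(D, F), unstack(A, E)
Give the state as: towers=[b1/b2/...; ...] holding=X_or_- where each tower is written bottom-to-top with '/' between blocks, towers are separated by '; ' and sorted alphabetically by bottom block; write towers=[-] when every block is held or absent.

towers=[B; C/E; F/D] holding=A

step 1 (unstack(F, A)): towers=[B/D; C/E/A] holding=F
step 2 (putdown(F)): towers=[B/D; C/E/A; F] holding=-
step 3 (unstack(D, B)): towers=[B; C/E/A; F] holding=D
step 4 (stack(D, F)): towers=[B; C/E/A; F/D] holding=-
step 5 (unstack(A, E)): towers=[B; C/E; F/D] holding=A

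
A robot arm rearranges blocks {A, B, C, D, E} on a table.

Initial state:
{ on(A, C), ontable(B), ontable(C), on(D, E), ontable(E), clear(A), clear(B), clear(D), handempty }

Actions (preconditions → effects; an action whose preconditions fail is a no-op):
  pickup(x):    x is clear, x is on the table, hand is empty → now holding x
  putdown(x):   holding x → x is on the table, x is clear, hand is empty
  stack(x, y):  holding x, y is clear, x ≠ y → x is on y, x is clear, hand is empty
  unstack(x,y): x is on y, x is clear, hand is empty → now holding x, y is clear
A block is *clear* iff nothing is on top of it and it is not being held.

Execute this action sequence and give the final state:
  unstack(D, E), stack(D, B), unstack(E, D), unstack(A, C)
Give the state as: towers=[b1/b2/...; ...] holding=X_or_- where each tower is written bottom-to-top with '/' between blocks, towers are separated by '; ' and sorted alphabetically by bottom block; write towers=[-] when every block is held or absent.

step 1 (unstack(D, E)): towers=[B; C/A; E] holding=D
step 2 (stack(D, B)): towers=[B/D; C/A; E] holding=-
step 3 (unstack(E, D)) [no-op]: towers=[B/D; C/A; E] holding=-
step 4 (unstack(A, C)): towers=[B/D; C; E] holding=A

towers=[B/D; C; E] holding=A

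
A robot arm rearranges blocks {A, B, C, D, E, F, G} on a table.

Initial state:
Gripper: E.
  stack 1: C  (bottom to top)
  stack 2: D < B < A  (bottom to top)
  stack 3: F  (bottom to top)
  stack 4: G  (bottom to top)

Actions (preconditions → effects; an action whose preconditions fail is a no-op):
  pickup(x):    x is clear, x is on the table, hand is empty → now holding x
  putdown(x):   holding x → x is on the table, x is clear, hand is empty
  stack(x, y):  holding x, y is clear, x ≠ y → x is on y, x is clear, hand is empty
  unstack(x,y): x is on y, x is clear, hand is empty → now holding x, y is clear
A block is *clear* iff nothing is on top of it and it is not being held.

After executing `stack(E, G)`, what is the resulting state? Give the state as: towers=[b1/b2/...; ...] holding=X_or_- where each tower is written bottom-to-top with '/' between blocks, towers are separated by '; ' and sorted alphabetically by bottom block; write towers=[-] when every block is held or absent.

before: towers=[C; D/B/A; F; G] holding=E
pre[stack(E, G)]: holding(E) yes, clear(G) yes, E≠G yes
all met → apply stack(E, G)
after:  towers=[C; D/B/A; F; G/E] holding=-

towers=[C; D/B/A; F; G/E] holding=-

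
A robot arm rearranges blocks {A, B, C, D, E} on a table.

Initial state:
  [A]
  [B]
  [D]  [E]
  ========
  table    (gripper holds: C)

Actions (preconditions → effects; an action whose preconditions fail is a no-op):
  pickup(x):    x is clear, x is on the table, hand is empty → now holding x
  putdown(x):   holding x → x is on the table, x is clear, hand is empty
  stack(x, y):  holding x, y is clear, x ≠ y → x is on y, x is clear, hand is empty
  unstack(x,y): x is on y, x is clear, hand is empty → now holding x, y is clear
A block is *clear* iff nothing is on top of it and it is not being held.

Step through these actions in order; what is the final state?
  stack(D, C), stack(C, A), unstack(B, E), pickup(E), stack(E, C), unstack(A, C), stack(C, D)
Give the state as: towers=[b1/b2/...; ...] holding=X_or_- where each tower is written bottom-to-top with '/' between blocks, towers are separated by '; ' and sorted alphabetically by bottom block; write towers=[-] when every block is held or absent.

step 1 (stack(D, C)) [no-op]: towers=[D/B/A; E] holding=C
step 2 (stack(C, A)): towers=[D/B/A/C; E] holding=-
step 3 (unstack(B, E)) [no-op]: towers=[D/B/A/C; E] holding=-
step 4 (pickup(E)): towers=[D/B/A/C] holding=E
step 5 (stack(E, C)): towers=[D/B/A/C/E] holding=-
step 6 (unstack(A, C)) [no-op]: towers=[D/B/A/C/E] holding=-
step 7 (stack(C, D)) [no-op]: towers=[D/B/A/C/E] holding=-

towers=[D/B/A/C/E] holding=-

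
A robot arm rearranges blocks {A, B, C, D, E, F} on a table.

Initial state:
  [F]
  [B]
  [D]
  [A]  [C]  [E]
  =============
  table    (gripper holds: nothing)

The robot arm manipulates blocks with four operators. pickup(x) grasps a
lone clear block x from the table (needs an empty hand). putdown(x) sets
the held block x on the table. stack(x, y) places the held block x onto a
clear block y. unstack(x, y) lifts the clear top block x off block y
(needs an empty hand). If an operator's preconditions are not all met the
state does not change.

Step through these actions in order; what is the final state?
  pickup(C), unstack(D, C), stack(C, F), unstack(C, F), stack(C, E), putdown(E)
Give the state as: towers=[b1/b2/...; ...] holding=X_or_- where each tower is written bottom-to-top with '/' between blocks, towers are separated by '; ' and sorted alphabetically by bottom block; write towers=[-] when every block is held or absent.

towers=[A/D/B/F; E/C] holding=-

step 1 (pickup(C)): towers=[A/D/B/F; E] holding=C
step 2 (unstack(D, C)) [no-op]: towers=[A/D/B/F; E] holding=C
step 3 (stack(C, F)): towers=[A/D/B/F/C; E] holding=-
step 4 (unstack(C, F)): towers=[A/D/B/F; E] holding=C
step 5 (stack(C, E)): towers=[A/D/B/F; E/C] holding=-
step 6 (putdown(E)) [no-op]: towers=[A/D/B/F; E/C] holding=-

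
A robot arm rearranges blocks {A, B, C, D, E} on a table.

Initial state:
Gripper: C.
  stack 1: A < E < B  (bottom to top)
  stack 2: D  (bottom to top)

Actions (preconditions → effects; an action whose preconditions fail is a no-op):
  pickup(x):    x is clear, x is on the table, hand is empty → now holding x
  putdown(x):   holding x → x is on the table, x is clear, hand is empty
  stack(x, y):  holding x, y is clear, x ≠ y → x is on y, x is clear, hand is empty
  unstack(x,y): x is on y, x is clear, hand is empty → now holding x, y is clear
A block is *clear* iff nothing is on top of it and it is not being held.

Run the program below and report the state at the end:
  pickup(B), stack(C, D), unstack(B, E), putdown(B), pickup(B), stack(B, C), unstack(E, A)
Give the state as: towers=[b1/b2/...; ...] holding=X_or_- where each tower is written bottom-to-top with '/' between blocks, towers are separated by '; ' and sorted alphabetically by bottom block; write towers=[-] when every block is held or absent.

towers=[A; D/C/B] holding=E

step 1 (pickup(B)) [no-op]: towers=[A/E/B; D] holding=C
step 2 (stack(C, D)): towers=[A/E/B; D/C] holding=-
step 3 (unstack(B, E)): towers=[A/E; D/C] holding=B
step 4 (putdown(B)): towers=[A/E; B; D/C] holding=-
step 5 (pickup(B)): towers=[A/E; D/C] holding=B
step 6 (stack(B, C)): towers=[A/E; D/C/B] holding=-
step 7 (unstack(E, A)): towers=[A; D/C/B] holding=E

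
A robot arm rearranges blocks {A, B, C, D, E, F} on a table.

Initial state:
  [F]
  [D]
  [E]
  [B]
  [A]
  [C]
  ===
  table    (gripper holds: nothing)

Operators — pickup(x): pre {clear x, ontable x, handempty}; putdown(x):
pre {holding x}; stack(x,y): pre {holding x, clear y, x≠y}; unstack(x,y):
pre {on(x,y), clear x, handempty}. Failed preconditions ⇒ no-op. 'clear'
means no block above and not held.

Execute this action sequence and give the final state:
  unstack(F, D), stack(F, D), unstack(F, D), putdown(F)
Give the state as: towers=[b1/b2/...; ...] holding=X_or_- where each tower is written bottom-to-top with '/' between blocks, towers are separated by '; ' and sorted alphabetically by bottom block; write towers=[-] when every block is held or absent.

step 1 (unstack(F, D)): towers=[C/A/B/E/D] holding=F
step 2 (stack(F, D)): towers=[C/A/B/E/D/F] holding=-
step 3 (unstack(F, D)): towers=[C/A/B/E/D] holding=F
step 4 (putdown(F)): towers=[C/A/B/E/D; F] holding=-

towers=[C/A/B/E/D; F] holding=-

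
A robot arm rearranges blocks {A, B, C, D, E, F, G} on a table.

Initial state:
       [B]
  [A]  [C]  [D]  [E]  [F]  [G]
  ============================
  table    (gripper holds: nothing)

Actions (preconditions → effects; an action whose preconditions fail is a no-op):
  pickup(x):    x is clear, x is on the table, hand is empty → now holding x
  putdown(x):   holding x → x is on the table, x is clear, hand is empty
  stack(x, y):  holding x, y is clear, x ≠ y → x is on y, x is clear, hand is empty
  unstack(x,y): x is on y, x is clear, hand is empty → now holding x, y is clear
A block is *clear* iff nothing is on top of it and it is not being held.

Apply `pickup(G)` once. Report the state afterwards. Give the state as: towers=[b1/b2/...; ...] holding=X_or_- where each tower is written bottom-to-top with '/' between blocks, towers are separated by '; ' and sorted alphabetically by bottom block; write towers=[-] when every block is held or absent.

before: towers=[A; C/B; D; E; F; G] holding=-
pre[pickup(G)]: clear(G) ✓, ontable(G) ✓, handempty ✓
all met → apply pickup(G)
after:  towers=[A; C/B; D; E; F] holding=G

towers=[A; C/B; D; E; F] holding=G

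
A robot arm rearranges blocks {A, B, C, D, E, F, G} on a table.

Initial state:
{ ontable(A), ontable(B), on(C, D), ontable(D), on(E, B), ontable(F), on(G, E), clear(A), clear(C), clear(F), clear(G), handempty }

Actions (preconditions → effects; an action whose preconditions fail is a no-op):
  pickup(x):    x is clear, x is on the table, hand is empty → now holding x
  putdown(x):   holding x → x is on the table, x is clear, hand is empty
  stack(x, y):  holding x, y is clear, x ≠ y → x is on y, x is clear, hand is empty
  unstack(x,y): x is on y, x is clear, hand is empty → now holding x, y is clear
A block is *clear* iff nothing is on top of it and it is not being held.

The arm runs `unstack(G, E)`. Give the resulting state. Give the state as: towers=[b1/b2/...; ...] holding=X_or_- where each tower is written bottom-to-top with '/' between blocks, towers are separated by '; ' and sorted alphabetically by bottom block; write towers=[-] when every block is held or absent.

before: towers=[A; B/E/G; D/C; F] holding=-
pre[unstack(G, E)]: on(G,E) yes, clear(G) yes, handempty yes
all met → apply unstack(G, E)
after:  towers=[A; B/E; D/C; F] holding=G

towers=[A; B/E; D/C; F] holding=G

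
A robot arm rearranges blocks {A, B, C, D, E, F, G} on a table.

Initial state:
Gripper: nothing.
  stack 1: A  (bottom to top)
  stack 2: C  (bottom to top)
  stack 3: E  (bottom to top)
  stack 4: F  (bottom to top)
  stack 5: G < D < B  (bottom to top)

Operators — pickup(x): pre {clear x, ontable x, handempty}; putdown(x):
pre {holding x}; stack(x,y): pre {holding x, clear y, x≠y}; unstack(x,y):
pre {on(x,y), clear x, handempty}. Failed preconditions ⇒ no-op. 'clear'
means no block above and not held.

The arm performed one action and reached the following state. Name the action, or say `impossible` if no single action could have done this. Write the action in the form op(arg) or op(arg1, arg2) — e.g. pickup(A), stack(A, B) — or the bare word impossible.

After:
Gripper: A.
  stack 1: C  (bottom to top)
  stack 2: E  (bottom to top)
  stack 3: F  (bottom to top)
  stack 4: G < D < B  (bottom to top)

target: towers=[C; E; F; G/D/B] holding=A
     unstack(B, D) → towers=[A; C; E; F; G/D] holding=B
         pickup(F) → towers=[A; C; E; G/D/B] holding=F
         pickup(A) → towers=[C; E; F; G/D/B] holding=A  ← match
         pickup(E) → towers=[A; C; F; G/D/B] holding=E
         pickup(C) → towers=[A; E; F; G/D/B] holding=C

pickup(A)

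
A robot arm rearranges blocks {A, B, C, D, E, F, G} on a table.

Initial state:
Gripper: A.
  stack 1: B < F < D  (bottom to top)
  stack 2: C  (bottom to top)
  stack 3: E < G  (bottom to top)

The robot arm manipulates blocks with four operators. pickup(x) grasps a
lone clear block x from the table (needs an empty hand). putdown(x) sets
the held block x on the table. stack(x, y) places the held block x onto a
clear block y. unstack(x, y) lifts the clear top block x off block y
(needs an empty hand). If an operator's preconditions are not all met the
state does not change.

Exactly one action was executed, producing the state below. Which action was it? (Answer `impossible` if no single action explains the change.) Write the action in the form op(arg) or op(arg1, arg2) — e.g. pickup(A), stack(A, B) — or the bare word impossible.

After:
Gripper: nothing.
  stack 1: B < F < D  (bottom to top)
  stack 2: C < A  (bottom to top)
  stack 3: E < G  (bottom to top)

stack(A, C)

target: towers=[B/F/D; C/A; E/G] holding=-
        putdown(A) → towers=[A; B/F/D; C; E/G] holding=-
       stack(A, G) → towers=[B/F/D; C; E/G/A] holding=-
       stack(A, D) → towers=[B/F/D/A; C; E/G] holding=-
       stack(A, C) → towers=[B/F/D; C/A; E/G] holding=-  ← match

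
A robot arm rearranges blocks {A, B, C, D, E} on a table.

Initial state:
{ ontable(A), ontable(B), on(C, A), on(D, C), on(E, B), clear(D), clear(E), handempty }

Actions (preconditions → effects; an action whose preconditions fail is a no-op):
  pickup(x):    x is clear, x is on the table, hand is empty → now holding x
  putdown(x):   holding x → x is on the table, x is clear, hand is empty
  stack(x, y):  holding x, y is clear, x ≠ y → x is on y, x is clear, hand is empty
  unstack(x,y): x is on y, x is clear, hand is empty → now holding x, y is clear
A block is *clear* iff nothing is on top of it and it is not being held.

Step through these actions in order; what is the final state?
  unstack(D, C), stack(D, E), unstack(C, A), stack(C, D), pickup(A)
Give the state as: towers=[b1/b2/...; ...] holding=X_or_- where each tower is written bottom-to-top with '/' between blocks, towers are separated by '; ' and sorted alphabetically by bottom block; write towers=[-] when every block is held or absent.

step 1 (unstack(D, C)): towers=[A/C; B/E] holding=D
step 2 (stack(D, E)): towers=[A/C; B/E/D] holding=-
step 3 (unstack(C, A)): towers=[A; B/E/D] holding=C
step 4 (stack(C, D)): towers=[A; B/E/D/C] holding=-
step 5 (pickup(A)): towers=[B/E/D/C] holding=A

towers=[B/E/D/C] holding=A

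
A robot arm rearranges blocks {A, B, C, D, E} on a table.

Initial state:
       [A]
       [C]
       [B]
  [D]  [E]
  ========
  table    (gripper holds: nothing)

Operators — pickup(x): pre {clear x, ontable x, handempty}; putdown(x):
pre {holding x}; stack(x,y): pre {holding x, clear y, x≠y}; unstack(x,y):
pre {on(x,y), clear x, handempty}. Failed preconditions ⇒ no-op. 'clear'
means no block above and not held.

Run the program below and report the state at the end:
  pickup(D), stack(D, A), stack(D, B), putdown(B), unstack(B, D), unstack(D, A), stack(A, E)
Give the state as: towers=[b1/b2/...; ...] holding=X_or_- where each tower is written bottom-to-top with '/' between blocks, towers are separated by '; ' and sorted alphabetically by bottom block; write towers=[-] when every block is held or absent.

step 1 (pickup(D)): towers=[E/B/C/A] holding=D
step 2 (stack(D, A)): towers=[E/B/C/A/D] holding=-
step 3 (stack(D, B)) [no-op]: towers=[E/B/C/A/D] holding=-
step 4 (putdown(B)) [no-op]: towers=[E/B/C/A/D] holding=-
step 5 (unstack(B, D)) [no-op]: towers=[E/B/C/A/D] holding=-
step 6 (unstack(D, A)): towers=[E/B/C/A] holding=D
step 7 (stack(A, E)) [no-op]: towers=[E/B/C/A] holding=D

towers=[E/B/C/A] holding=D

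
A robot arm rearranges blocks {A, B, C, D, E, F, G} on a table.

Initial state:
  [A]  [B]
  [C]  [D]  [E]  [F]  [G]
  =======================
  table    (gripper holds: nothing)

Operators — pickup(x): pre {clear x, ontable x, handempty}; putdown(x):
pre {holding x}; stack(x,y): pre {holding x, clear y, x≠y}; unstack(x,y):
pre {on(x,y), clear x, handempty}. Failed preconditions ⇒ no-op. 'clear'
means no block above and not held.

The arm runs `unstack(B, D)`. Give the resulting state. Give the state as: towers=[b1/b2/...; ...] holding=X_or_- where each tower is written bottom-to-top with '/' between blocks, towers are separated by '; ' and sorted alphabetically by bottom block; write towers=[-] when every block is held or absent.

towers=[C/A; D; E; F; G] holding=B

before: towers=[C/A; D/B; E; F; G] holding=-
pre[unstack(B, D)]: on(B,D) ✓, clear(B) ✓, handempty ✓
all met → apply unstack(B, D)
after:  towers=[C/A; D; E; F; G] holding=B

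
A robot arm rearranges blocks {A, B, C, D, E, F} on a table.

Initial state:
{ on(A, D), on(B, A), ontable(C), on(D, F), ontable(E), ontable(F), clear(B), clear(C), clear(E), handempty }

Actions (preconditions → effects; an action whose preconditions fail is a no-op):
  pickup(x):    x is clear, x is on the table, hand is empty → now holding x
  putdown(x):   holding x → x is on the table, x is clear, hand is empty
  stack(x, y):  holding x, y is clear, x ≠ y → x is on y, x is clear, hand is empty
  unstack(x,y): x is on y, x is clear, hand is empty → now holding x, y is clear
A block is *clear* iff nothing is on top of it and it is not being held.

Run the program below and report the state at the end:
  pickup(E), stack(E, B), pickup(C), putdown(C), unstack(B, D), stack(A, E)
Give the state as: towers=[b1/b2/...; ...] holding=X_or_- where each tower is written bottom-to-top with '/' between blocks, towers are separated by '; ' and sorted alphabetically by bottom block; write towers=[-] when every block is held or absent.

towers=[C; F/D/A/B/E] holding=-

step 1 (pickup(E)): towers=[C; F/D/A/B] holding=E
step 2 (stack(E, B)): towers=[C; F/D/A/B/E] holding=-
step 3 (pickup(C)): towers=[F/D/A/B/E] holding=C
step 4 (putdown(C)): towers=[C; F/D/A/B/E] holding=-
step 5 (unstack(B, D)) [no-op]: towers=[C; F/D/A/B/E] holding=-
step 6 (stack(A, E)) [no-op]: towers=[C; F/D/A/B/E] holding=-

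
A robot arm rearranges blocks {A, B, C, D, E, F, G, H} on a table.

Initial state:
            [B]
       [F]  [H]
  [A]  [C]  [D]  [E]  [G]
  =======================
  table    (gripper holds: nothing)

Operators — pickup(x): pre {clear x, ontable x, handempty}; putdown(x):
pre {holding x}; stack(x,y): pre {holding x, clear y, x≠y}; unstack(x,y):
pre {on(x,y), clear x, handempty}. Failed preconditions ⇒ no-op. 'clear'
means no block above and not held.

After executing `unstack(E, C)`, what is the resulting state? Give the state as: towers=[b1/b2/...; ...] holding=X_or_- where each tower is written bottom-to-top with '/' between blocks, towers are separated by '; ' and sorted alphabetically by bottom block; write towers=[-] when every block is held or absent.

towers=[A; C/F; D/H/B; E; G] holding=-

before: towers=[A; C/F; D/H/B; E; G] holding=-
pre[unstack(E, C)]: on(E,C) no, clear(E) yes, handempty yes
on(E,C) unmet → unstack(E, C) is a no-op
after:  towers=[A; C/F; D/H/B; E; G] holding=-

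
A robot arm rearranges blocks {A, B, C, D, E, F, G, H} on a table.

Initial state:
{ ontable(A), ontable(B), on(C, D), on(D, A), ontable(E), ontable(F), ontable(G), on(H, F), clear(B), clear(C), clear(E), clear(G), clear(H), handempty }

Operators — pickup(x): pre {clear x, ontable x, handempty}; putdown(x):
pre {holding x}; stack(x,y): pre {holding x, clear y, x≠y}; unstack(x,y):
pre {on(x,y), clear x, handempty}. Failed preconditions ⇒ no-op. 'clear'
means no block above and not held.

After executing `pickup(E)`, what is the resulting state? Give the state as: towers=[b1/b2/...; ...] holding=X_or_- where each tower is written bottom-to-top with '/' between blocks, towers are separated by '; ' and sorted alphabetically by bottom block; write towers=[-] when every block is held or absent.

before: towers=[A/D/C; B; E; F/H; G] holding=-
pre[pickup(E)]: clear(E) yes, ontable(E) yes, handempty yes
all met → apply pickup(E)
after:  towers=[A/D/C; B; F/H; G] holding=E

towers=[A/D/C; B; F/H; G] holding=E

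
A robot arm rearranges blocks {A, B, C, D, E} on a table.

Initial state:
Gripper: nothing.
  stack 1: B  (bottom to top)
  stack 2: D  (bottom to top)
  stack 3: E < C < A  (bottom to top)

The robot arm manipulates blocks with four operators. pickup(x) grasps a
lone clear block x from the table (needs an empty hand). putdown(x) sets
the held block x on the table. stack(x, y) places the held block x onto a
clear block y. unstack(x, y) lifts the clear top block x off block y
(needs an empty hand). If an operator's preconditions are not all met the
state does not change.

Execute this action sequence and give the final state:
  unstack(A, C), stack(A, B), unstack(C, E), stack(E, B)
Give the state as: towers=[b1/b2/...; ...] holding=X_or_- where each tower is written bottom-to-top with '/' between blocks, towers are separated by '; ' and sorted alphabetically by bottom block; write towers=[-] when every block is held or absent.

step 1 (unstack(A, C)): towers=[B; D; E/C] holding=A
step 2 (stack(A, B)): towers=[B/A; D; E/C] holding=-
step 3 (unstack(C, E)): towers=[B/A; D; E] holding=C
step 4 (stack(E, B)) [no-op]: towers=[B/A; D; E] holding=C

towers=[B/A; D; E] holding=C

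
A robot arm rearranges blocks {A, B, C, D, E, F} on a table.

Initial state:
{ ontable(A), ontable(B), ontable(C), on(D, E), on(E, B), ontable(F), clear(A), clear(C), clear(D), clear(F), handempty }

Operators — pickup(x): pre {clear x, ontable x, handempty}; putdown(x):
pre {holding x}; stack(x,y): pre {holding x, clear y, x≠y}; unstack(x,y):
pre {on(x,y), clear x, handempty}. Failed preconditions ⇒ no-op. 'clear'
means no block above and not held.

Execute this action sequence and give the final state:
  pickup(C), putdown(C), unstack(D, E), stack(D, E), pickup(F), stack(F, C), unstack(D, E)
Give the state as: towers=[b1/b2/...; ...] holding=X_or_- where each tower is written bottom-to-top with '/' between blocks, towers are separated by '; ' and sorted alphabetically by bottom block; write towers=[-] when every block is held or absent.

towers=[A; B/E; C/F] holding=D

step 1 (pickup(C)): towers=[A; B/E/D; F] holding=C
step 2 (putdown(C)): towers=[A; B/E/D; C; F] holding=-
step 3 (unstack(D, E)): towers=[A; B/E; C; F] holding=D
step 4 (stack(D, E)): towers=[A; B/E/D; C; F] holding=-
step 5 (pickup(F)): towers=[A; B/E/D; C] holding=F
step 6 (stack(F, C)): towers=[A; B/E/D; C/F] holding=-
step 7 (unstack(D, E)): towers=[A; B/E; C/F] holding=D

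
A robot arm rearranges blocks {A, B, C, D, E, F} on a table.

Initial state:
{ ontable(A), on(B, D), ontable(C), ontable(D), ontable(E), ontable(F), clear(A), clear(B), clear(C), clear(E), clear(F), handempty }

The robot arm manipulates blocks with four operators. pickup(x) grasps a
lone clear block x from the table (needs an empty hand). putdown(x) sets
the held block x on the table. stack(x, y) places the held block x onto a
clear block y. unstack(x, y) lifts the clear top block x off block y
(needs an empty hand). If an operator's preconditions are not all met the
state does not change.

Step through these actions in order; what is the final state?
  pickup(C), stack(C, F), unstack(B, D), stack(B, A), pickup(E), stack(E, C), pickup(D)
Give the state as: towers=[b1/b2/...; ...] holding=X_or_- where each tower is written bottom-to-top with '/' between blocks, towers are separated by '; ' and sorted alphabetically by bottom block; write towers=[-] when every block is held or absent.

step 1 (pickup(C)): towers=[A; D/B; E; F] holding=C
step 2 (stack(C, F)): towers=[A; D/B; E; F/C] holding=-
step 3 (unstack(B, D)): towers=[A; D; E; F/C] holding=B
step 4 (stack(B, A)): towers=[A/B; D; E; F/C] holding=-
step 5 (pickup(E)): towers=[A/B; D; F/C] holding=E
step 6 (stack(E, C)): towers=[A/B; D; F/C/E] holding=-
step 7 (pickup(D)): towers=[A/B; F/C/E] holding=D

towers=[A/B; F/C/E] holding=D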